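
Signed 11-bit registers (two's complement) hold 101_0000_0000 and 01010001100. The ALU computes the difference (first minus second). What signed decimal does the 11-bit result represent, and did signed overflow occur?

628; overflow

101_0000_0000 → 10100000000 = -768 (signed)
01010001100 = 652 (signed)
Subtract via negate-and-add: invert 01010001100 + 1 = 10101110100 (i.e. -652).
  10100000000
+ 10101110100
= 01001110100  (discard carry-out 1)
Result 01001110100: MSB = 0 → value 628.
Both addends (after negating the subtrahend) are negative but the stored result is non-negative: signed overflow. The true value -768 − 652 = -1420 lies outside [-1024, 1023].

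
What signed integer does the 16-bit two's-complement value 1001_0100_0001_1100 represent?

-27620

MSB is 1, so the value is negative.
Invert: 0110101111100011. Add 1: 0110101111100100 = 27620. So the value is −27620.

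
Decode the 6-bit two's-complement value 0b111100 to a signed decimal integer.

MSB is 1, so the value is negative.
Invert: 000011. Add 1: 000100 = 4. So the value is −4.

-4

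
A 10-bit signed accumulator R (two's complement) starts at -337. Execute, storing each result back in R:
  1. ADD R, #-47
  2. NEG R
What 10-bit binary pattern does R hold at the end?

0110000000

Start: R = -337 = 1010101111.
R = -337 + (-47) = -384 = 1010000000
R = −(-384) = 384 = 0110000000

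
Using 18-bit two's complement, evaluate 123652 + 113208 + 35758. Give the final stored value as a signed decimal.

10474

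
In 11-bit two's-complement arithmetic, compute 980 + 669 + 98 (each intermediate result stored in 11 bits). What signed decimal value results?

-301

980 + 669 = 1649 → wraps to -399 (11001110001)
-399 + 98 = -301 (11011010011)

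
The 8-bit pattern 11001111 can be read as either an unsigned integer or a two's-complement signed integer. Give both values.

Unsigned: 11001111 = 207.
Signed: MSB=1 → 207 − 256 = -49.

unsigned = 207, signed = -49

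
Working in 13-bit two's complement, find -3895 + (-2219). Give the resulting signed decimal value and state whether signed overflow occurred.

-3895 → 1000011001001
-2219 → 1011101010101
  1000011001001
+ 1011101010101
= 0100000011110  (discard carry-out 1)
Result 0100000011110: MSB = 0 → value 2078.
Both addends are negative but the stored result is non-negative: signed overflow. The true value -3895 + (-2219) = -6114 lies outside [-4096, 4095].

2078; overflow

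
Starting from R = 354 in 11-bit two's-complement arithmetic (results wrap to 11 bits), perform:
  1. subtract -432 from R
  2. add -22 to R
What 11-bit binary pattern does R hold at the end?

Start: R = 354 = 00101100010.
R = 354 − (-432) = 786 = 01100010010
R = 786 + (-22) = 764 = 01011111100

01011111100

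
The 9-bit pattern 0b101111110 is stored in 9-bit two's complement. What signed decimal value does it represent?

-130

MSB is 1, so the value is negative.
Invert: 010000001. Add 1: 010000010 = 130. So the value is −130.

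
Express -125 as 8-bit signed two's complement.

10000011

|-125| = 125 = 01111101 in 8 bits.
Invert the bits: 10000010. Add 1: 10000011.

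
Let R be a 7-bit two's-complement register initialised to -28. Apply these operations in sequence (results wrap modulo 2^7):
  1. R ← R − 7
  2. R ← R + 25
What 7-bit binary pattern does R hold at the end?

1110110

Start: R = -28 = 1100100.
R = -28 − 7 = -35 = 1011101
R = -35 + 25 = -10 = 1110110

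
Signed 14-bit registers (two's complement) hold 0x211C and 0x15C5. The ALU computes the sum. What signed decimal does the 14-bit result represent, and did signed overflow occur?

-2335; no overflow

0x211C = 10000100011100 = -7908 (signed)
0x15C5 = 01010111000101 = 5573 (signed)
  10000100011100
+ 01010111000101
= 11011011100001
Result 11011011100001: MSB = 1 → 14049 − 16384 = -2335.
Addends have opposite signs, so signed overflow cannot occur.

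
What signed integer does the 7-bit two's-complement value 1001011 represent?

-53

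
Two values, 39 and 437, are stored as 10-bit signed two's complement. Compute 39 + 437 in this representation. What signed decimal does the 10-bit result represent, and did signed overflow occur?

476; no overflow

39 → 0000100111
437 → 0110110101
  0000100111
+ 0110110101
= 0111011100
Result 0111011100: MSB = 0 → value 476.
Both addends are non-negative and so is the stored result: no signed overflow.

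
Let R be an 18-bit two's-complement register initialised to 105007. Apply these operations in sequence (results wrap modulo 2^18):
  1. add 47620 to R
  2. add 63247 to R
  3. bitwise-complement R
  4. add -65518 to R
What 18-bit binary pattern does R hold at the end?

111011010011001111

Start: R = 105007 = 011001101000101111.
R = 105007 + 47620 = 152627; wraps to -109517 = 100101010000110011
R = -109517 + 63247 = -46270 = 110100101101000010
R = NOT 110100101101000010 = 001011010010111101 = 46269
R = 46269 + (-65518) = -19249 = 111011010011001111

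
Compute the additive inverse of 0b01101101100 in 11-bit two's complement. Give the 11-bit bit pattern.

Invert: 10010010011. Add 1: 10010010100.
Check: 01101101100 = 876, 10010010100 = -876.

10010010100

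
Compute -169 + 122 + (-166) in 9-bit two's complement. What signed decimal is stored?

-213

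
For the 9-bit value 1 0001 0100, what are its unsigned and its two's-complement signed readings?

unsigned = 276, signed = -236

Unsigned: 100010100 = 276.
Signed: MSB=1 → 276 − 512 = -236.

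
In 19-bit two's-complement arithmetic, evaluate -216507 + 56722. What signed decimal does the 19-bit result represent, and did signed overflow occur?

-216507 → 1001011001001000101
56722 → 0001101110110010010
  1001011001001000101
+ 0001101110110010010
= 1011000111111010111
Result 1011000111111010111: MSB = 1 → 364503 − 524288 = -159785.
Addends have opposite signs, so signed overflow cannot occur.

-159785; no overflow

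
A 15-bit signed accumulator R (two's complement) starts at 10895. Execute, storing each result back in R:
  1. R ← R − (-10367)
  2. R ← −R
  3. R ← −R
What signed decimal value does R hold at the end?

Start: R = 10895 = 010101010001111.
R = 10895 − (-10367) = 21262; wraps to -11506 = 101001100001110
R = −(-11506) = 11506 = 010110011110010
R = −(11506) = -11506 = 101001100001110

-11506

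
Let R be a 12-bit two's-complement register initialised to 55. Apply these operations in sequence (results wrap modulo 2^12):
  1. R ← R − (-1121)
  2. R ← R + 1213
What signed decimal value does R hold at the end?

-1707

Start: R = 55 = 000000110111.
R = 55 − (-1121) = 1176 = 010010011000
R = 1176 + 1213 = 2389; wraps to -1707 = 100101010101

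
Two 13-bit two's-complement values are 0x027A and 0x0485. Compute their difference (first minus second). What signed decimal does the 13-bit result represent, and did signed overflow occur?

0x027A = 0001001111010 = 634 (signed)
0x0485 = 0010010000101 = 1157 (signed)
Subtract via negate-and-add: invert 0010010000101 + 1 = 1101101111011 (i.e. -1157).
  0001001111010
+ 1101101111011
= 1110111110101
Result 1110111110101: MSB = 1 → 7669 − 8192 = -523.
Addends (after negating the subtrahend) have opposite signs, so signed overflow cannot occur.

-523; no overflow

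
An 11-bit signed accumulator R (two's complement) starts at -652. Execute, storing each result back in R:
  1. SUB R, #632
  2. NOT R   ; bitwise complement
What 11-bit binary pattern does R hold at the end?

Start: R = -652 = 10101110100.
R = -652 − 632 = -1284; wraps to 764 = 01011111100
R = NOT 01011111100 = 10100000011 = -765

10100000011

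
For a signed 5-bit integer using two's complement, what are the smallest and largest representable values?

min = -16, max = 15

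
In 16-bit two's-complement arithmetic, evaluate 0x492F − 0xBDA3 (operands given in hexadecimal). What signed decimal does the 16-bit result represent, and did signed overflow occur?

-29812; overflow

0x492F = 0100100100101111 = 18735 (signed)
0xBDA3 = 1011110110100011 = -16989 (signed)
Subtract via negate-and-add: invert 1011110110100011 + 1 = 0100001001011101 (i.e. 16989).
  0100100100101111
+ 0100001001011101
= 1000101110001100
Result 1000101110001100: MSB = 1 → 35724 − 65536 = -29812.
Both addends (after negating the subtrahend) are non-negative but the stored result is negative: signed overflow. The true value 18735 − (-16989) = 35724 lies outside [-32768, 32767].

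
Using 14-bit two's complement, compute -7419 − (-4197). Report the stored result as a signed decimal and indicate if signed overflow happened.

-7419 → 10001100000101
-4197 → 10111110011011
Subtract via negate-and-add: invert 10111110011011 + 1 = 01000001100101 (i.e. 4197).
  10001100000101
+ 01000001100101
= 11001101101010
Result 11001101101010: MSB = 1 → 13162 − 16384 = -3222.
Addends (after negating the subtrahend) have opposite signs, so signed overflow cannot occur.

-3222; no overflow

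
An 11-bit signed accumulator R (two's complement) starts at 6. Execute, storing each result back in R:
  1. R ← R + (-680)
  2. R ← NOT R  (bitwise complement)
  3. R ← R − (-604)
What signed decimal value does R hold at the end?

Start: R = 6 = 00000000110.
R = 6 + (-680) = -674 = 10101011110
R = NOT 10101011110 = 01010100001 = 673
R = 673 − (-604) = 1277; wraps to -771 = 10011111101

-771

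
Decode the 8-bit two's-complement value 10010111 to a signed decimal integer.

MSB is 1, so the value is negative.
Unsigned reading: 151. Subtract 2^8 = 256: 151 − 256 = -105.

-105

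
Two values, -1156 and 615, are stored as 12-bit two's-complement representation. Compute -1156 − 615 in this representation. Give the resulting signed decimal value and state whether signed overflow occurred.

-1771; no overflow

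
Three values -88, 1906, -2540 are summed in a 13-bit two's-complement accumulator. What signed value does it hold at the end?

-722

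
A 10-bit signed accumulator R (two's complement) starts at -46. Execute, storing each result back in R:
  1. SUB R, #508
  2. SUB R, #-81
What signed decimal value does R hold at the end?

-473

Start: R = -46 = 1111010010.
R = -46 − 508 = -554; wraps to 470 = 0111010110
R = 470 − (-81) = 551; wraps to -473 = 1000100111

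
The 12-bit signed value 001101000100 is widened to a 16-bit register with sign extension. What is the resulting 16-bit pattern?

0000001101000100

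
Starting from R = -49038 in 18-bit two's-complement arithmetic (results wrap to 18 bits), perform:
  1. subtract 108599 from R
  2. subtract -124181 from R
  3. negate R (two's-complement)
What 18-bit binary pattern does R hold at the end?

Start: R = -49038 = 110100000001110010.
R = -49038 − 108599 = -157637; wraps to 104507 = 011001100000111011
R = 104507 − (-124181) = 228688; wraps to -33456 = 110111110101010000
R = −(-33456) = 33456 = 001000001010110000

001000001010110000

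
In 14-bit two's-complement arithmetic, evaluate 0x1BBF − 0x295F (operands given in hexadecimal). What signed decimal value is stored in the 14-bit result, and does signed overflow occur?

-3488; overflow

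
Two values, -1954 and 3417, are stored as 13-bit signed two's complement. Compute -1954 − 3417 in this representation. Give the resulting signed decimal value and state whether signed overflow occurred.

-1954 → 1100001011110
3417 → 0110101011001
Subtract via negate-and-add: invert 0110101011001 + 1 = 1001010100111 (i.e. -3417).
  1100001011110
+ 1001010100111
= 0101100000101  (discard carry-out 1)
Result 0101100000101: MSB = 0 → value 2821.
Both addends (after negating the subtrahend) are negative but the stored result is non-negative: signed overflow. The true value -1954 − 3417 = -5371 lies outside [-4096, 4095].

2821; overflow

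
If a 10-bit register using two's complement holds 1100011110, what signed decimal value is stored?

MSB is 1, so the value is negative.
Unsigned reading: 798. Subtract 2^10 = 1024: 798 − 1024 = -226.

-226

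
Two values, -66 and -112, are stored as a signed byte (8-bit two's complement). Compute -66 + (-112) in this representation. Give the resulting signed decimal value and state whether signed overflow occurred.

78; overflow

-66 → 10111110
-112 → 10010000
  10111110
+ 10010000
= 01001110  (discard carry-out 1)
Result 01001110: MSB = 0 → value 78.
Both addends are negative but the stored result is non-negative: signed overflow. The true value -66 + (-112) = -178 lies outside [-128, 127].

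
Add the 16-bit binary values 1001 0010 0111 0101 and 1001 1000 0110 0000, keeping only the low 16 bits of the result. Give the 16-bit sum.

0010101011010101

  1001001001110101
+ 1001100001100000
= 0010101011010101  (discard carry-out 1)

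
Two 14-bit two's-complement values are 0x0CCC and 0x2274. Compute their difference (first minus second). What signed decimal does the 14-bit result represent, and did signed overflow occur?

0x0CCC = 00110011001100 = 3276 (signed)
0x2274 = 10001001110100 = -7564 (signed)
Subtract via negate-and-add: invert 10001001110100 + 1 = 01110110001100 (i.e. 7564).
  00110011001100
+ 01110110001100
= 10101001011000
Result 10101001011000: MSB = 1 → 10840 − 16384 = -5544.
Both addends (after negating the subtrahend) are non-negative but the stored result is negative: signed overflow. The true value 3276 − (-7564) = 10840 lies outside [-8192, 8191].

-5544; overflow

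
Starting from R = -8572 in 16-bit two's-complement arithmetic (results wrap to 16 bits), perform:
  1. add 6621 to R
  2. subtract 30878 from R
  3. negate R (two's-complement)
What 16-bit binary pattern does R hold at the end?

1000000000111101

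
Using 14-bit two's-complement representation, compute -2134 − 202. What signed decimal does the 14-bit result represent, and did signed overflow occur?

-2134 → 11011110101010
202 → 00000011001010
Subtract via negate-and-add: invert 00000011001010 + 1 = 11111100110110 (i.e. -202).
  11011110101010
+ 11111100110110
= 11011011100000  (discard carry-out 1)
Result 11011011100000: MSB = 1 → 14048 − 16384 = -2336.
Both addends (after negating the subtrahend) are negative and so is the stored result: no signed overflow.

-2336; no overflow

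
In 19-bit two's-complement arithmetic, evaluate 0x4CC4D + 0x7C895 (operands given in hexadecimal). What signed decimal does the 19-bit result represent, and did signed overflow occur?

-224030; no overflow

0x4CC4D = 1001100110001001101 = -209843 (signed)
0x7C895 = 1111100100010010101 = -14187 (signed)
  1001100110001001101
+ 1111100100010010101
= 1001001010011100010  (discard carry-out 1)
Result 1001001010011100010: MSB = 1 → 300258 − 524288 = -224030.
Both addends are negative and so is the stored result: no signed overflow.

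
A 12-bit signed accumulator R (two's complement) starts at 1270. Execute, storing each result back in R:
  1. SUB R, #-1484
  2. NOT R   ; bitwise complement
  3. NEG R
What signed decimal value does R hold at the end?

-1341

Start: R = 1270 = 010011110110.
R = 1270 − (-1484) = 2754; wraps to -1342 = 101011000010
R = NOT 101011000010 = 010100111101 = 1341
R = −(1341) = -1341 = 101011000011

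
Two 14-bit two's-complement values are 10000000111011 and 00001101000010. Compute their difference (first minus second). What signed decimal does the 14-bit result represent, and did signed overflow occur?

10000000111011 = -8133 (signed)
00001101000010 = 834 (signed)
Subtract via negate-and-add: invert 00001101000010 + 1 = 11110010111110 (i.e. -834).
  10000000111011
+ 11110010111110
= 01110011111001  (discard carry-out 1)
Result 01110011111001: MSB = 0 → value 7417.
Both addends (after negating the subtrahend) are negative but the stored result is non-negative: signed overflow. The true value -8133 − 834 = -8967 lies outside [-8192, 8191].

7417; overflow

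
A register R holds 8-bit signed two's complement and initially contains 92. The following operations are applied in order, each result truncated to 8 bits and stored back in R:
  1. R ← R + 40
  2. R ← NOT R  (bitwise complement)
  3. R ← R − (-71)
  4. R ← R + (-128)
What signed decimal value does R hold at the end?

66

Start: R = 92 = 01011100.
R = 92 + 40 = 132; wraps to -124 = 10000100
R = NOT 10000100 = 01111011 = 123
R = 123 − (-71) = 194; wraps to -62 = 11000010
R = -62 + (-128) = -190; wraps to 66 = 01000010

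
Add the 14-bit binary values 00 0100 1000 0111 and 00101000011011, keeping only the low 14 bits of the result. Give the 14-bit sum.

00111010100010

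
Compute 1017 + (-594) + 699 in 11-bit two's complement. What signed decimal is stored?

1017 + (-594) = 423 (00110100111)
423 + 699 = 1122 → wraps to -926 (10001100010)

-926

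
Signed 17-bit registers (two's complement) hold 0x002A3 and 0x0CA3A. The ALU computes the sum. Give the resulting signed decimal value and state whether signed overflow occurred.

0x002A3 = 00000001010100011 = 675 (signed)
0x0CA3A = 01100101000111010 = 51770 (signed)
  00000001010100011
+ 01100101000111010
= 01100110011011101
Result 01100110011011101: MSB = 0 → value 52445.
Both addends are non-negative and so is the stored result: no signed overflow.

52445; no overflow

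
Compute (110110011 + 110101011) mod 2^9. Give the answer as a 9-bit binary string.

101011110

  110110011
+ 110101011
= 101011110  (discard carry-out 1)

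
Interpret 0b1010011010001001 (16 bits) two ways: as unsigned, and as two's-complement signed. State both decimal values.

unsigned = 42633, signed = -22903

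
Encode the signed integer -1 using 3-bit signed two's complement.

111

|-1| = 1 = 001 in 3 bits.
Invert the bits: 110. Add 1: 111.
Check: 111 reads as 7 − 8 = -1.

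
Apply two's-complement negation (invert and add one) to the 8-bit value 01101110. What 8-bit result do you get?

10010010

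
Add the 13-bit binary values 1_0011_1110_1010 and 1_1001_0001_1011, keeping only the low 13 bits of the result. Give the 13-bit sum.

0110100000101

  1001111101010
+ 1100100011011
= 0110100000101  (discard carry-out 1)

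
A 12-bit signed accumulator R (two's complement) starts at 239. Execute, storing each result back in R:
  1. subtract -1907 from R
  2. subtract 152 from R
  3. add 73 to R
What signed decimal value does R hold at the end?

-2029

Start: R = 239 = 000011101111.
R = 239 − (-1907) = 2146; wraps to -1950 = 100001100010
R = -1950 − 152 = -2102; wraps to 1994 = 011111001010
R = 1994 + 73 = 2067; wraps to -2029 = 100000010011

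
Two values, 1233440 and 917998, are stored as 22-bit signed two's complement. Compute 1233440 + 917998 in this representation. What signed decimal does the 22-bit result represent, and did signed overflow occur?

1233440 → 0100101101001000100000
917998 → 0011100000000111101110
  0100101101001000100000
+ 0011100000000111101110
= 1000001101010000001110
Result 1000001101010000001110: MSB = 1 → 2151438 − 4194304 = -2042866.
Both addends are non-negative but the stored result is negative: signed overflow. The true value 1233440 + 917998 = 2151438 lies outside [-2097152, 2097151].

-2042866; overflow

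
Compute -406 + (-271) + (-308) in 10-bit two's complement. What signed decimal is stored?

39

-406 + (-271) = -677 → wraps to 347 (0101011011)
347 + (-308) = 39 (0000100111)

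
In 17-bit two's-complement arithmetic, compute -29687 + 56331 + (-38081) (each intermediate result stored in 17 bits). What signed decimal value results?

-11437

-29687 + 56331 = 26644 (00110100000010100)
26644 + (-38081) = -11437 (11101001101010011)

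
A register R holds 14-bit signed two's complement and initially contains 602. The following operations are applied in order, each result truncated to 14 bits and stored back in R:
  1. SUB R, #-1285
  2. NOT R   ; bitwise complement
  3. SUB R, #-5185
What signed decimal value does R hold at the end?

3297

Start: R = 602 = 00001001011010.
R = 602 − (-1285) = 1887 = 00011101011111
R = NOT 00011101011111 = 11100010100000 = -1888
R = -1888 − (-5185) = 3297 = 00110011100001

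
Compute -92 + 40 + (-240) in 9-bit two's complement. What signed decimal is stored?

220

-92 + 40 = -52 (111001100)
-52 + (-240) = -292 → wraps to 220 (011011100)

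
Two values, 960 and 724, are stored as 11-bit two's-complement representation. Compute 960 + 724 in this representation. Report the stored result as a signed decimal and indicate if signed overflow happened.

-364; overflow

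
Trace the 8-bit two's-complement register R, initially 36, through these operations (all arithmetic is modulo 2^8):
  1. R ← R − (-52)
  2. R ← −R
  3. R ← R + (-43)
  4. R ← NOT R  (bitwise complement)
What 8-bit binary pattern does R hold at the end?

10000010

Start: R = 36 = 00100100.
R = 36 − (-52) = 88 = 01011000
R = −(88) = -88 = 10101000
R = -88 + (-43) = -131; wraps to 125 = 01111101
R = NOT 01111101 = 10000010 = -126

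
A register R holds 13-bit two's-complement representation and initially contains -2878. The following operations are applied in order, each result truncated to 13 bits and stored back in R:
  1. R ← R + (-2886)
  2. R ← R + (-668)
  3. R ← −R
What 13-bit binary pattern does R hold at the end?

Start: R = -2878 = 1010011000010.
R = -2878 + (-2886) = -5764; wraps to 2428 = 0100101111100
R = 2428 + (-668) = 1760 = 0011011100000
R = −(1760) = -1760 = 1100100100000

1100100100000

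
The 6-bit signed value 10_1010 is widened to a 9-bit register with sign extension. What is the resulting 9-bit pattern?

MSB of 101010 is 1; replicate it into the new high bits.
111|101010 → 111101010 (still -22).

111101010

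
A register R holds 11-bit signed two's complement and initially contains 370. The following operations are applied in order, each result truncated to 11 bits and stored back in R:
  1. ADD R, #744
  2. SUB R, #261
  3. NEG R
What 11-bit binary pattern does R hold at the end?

10010101011

Start: R = 370 = 00101110010.
R = 370 + 744 = 1114; wraps to -934 = 10001011010
R = -934 − 261 = -1195; wraps to 853 = 01101010101
R = −(853) = -853 = 10010101011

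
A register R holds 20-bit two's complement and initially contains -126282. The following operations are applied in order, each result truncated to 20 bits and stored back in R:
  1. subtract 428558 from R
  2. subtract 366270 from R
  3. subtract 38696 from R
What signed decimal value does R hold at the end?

88770

Start: R = -126282 = 11100001001010110110.
R = -126282 − 428558 = -554840; wraps to 493736 = 01111000100010101000
R = 493736 − 366270 = 127466 = 00011111000111101010
R = 127466 − 38696 = 88770 = 00010101101011000010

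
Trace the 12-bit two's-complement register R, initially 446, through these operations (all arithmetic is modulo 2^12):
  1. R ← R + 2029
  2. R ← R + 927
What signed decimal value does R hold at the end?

-694

Start: R = 446 = 000110111110.
R = 446 + 2029 = 2475; wraps to -1621 = 100110101011
R = -1621 + 927 = -694 = 110101001010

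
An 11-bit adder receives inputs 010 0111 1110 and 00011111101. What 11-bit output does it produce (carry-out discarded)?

01101111011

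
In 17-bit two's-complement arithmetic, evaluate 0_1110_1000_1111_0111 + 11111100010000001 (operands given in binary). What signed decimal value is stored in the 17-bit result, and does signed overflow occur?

57720; no overflow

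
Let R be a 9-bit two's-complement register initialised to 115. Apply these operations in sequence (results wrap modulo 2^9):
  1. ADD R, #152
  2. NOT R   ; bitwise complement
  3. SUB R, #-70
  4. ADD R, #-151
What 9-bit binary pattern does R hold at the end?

010100011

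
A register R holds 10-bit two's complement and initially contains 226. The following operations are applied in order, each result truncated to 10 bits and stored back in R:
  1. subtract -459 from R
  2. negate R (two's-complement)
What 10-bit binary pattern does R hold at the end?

0101010011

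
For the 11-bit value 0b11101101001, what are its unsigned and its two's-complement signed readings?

unsigned = 1897, signed = -151

Unsigned: 11101101001 = 1897.
Signed: MSB=1 → 1897 − 2048 = -151.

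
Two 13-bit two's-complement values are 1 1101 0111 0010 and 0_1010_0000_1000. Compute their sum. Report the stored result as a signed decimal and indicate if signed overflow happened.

1914; no overflow

1 1101 0111 0010 → 1110101110010 = -654 (signed)
0_1010_0000_1000 → 0101000001000 = 2568 (signed)
  1110101110010
+ 0101000001000
= 0011101111010  (discard carry-out 1)
Result 0011101111010: MSB = 0 → value 1914.
Addends have opposite signs, so signed overflow cannot occur.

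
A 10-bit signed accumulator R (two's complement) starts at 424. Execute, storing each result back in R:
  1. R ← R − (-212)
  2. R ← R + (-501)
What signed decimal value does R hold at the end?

Start: R = 424 = 0110101000.
R = 424 − (-212) = 636; wraps to -388 = 1001111100
R = -388 + (-501) = -889; wraps to 135 = 0010000111

135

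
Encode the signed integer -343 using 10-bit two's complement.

1010101001

|-343| = 343 = 0101010111 in 10 bits.
Invert the bits: 1010101000. Add 1: 1010101001.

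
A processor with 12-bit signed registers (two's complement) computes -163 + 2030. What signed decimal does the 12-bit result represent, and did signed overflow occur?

-163 → 111101011101
2030 → 011111101110
  111101011101
+ 011111101110
= 011101001011  (discard carry-out 1)
Result 011101001011: MSB = 0 → value 1867.
Addends have opposite signs, so signed overflow cannot occur.

1867; no overflow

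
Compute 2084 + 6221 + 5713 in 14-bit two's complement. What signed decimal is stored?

-2366

2084 + 6221 = 8305 → wraps to -8079 (10000001110001)
-8079 + 5713 = -2366 (11011011000010)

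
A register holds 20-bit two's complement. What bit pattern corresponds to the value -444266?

10010011100010010110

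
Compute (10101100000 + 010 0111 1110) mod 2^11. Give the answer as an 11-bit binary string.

11111011110

  10101100000
+ 01001111110
= 11111011110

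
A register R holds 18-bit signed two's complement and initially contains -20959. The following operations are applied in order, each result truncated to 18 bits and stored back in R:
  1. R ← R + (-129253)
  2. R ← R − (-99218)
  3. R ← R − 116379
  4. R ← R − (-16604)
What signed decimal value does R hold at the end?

111375

Start: R = -20959 = 111010111000100001.
R = -20959 + (-129253) = -150212; wraps to 111932 = 011011010100111100
R = 111932 − (-99218) = 211150; wraps to -50994 = 110011100011001110
R = -50994 − 116379 = -167373; wraps to 94771 = 010111001000110011
R = 94771 − (-16604) = 111375 = 011011001100001111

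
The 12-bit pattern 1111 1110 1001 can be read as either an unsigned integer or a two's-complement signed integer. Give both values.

unsigned = 4073, signed = -23

Unsigned: 111111101001 = 4073.
Signed: MSB=1 → 4073 − 4096 = -23.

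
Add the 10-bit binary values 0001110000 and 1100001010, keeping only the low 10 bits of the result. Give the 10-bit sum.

1101111010

  0001110000
+ 1100001010
= 1101111010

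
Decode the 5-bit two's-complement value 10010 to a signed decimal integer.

MSB is 1, so the value is negative.
Invert: 01101. Add 1: 01110 = 14. So the value is −14.

-14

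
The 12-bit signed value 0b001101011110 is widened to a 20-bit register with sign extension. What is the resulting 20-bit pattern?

00000000001101011110

MSB of 001101011110 is 0; replicate it into the new high bits.
00000000|001101011110 → 00000000001101011110 (still 862).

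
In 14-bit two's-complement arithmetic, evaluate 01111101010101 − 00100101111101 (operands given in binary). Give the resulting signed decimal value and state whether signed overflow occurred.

5592; no overflow

01111101010101 = 8021 (signed)
00100101111101 = 2429 (signed)
Subtract via negate-and-add: invert 00100101111101 + 1 = 11011010000011 (i.e. -2429).
  01111101010101
+ 11011010000011
= 01010111011000  (discard carry-out 1)
Result 01010111011000: MSB = 0 → value 5592.
Addends (after negating the subtrahend) have opposite signs, so signed overflow cannot occur.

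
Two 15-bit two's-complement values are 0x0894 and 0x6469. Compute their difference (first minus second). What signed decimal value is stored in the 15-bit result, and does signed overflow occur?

0x0894 = 000100010010100 = 2196 (signed)
0x6469 = 110010001101001 = -7063 (signed)
Subtract via negate-and-add: invert 110010001101001 + 1 = 001101110010111 (i.e. 7063).
  000100010010100
+ 001101110010111
= 010010000101011
Result 010010000101011: MSB = 0 → value 9259.
Both addends (after negating the subtrahend) are non-negative and so is the stored result: no signed overflow.

9259; no overflow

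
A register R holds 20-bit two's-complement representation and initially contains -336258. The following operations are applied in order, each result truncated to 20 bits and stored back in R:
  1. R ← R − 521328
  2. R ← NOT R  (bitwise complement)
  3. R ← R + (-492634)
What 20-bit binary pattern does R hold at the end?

Start: R = -336258 = 10101101111001111110.
R = -336258 − 521328 = -857586; wraps to 190990 = 00101110101000001110
R = NOT 00101110101000001110 = 11010001010111110001 = -190991
R = -190991 + (-492634) = -683625; wraps to 364951 = 01011001000110010111

01011001000110010111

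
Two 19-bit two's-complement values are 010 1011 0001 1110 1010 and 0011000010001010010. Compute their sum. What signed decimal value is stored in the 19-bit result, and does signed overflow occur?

-248260; overflow

010 1011 0001 1110 1010 → 0101011000111101010 = 176618 (signed)
0011000010001010010 = 99410 (signed)
  0101011000111101010
+ 0011000010001010010
= 1000011011000111100
Result 1000011011000111100: MSB = 1 → 276028 − 524288 = -248260.
Both addends are non-negative but the stored result is negative: signed overflow. The true value 176618 + 99410 = 276028 lies outside [-262144, 262143].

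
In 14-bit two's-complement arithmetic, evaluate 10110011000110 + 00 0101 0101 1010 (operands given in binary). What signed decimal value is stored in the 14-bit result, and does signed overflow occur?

10110011000110 = -4922 (signed)
00 0101 0101 1010 → 00010101011010 = 1370 (signed)
  10110011000110
+ 00010101011010
= 11001000100000
Result 11001000100000: MSB = 1 → 12832 − 16384 = -3552.
Addends have opposite signs, so signed overflow cannot occur.

-3552; no overflow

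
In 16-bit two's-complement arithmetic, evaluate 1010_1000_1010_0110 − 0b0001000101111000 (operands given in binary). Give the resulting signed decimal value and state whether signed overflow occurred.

-26834; no overflow

1010_1000_1010_0110 → 1010100010100110 = -22362 (signed)
0b0001000101111000 → 0001000101111000 = 4472 (signed)
Subtract via negate-and-add: invert 0001000101111000 + 1 = 1110111010001000 (i.e. -4472).
  1010100010100110
+ 1110111010001000
= 1001011100101110  (discard carry-out 1)
Result 1001011100101110: MSB = 1 → 38702 − 65536 = -26834.
Both addends (after negating the subtrahend) are negative and so is the stored result: no signed overflow.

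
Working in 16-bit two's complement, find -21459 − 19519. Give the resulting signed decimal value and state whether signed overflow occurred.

24558; overflow

-21459 → 1010110000101101
19519 → 0100110000111111
Subtract via negate-and-add: invert 0100110000111111 + 1 = 1011001111000001 (i.e. -19519).
  1010110000101101
+ 1011001111000001
= 0101111111101110  (discard carry-out 1)
Result 0101111111101110: MSB = 0 → value 24558.
Both addends (after negating the subtrahend) are negative but the stored result is non-negative: signed overflow. The true value -21459 − 19519 = -40978 lies outside [-32768, 32767].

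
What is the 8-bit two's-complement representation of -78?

10110010

|-78| = 78 = 01001110 in 8 bits.
Invert the bits: 10110001. Add 1: 10110010.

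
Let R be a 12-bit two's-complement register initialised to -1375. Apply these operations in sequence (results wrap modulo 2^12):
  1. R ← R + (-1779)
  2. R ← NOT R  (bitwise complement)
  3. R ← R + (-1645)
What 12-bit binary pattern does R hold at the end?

010111100100

Start: R = -1375 = 101010100001.
R = -1375 + (-1779) = -3154; wraps to 942 = 001110101110
R = NOT 001110101110 = 110001010001 = -943
R = -943 + (-1645) = -2588; wraps to 1508 = 010111100100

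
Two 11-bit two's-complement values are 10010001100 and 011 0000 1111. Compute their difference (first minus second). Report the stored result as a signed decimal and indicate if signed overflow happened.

10010001100 = -884 (signed)
011 0000 1111 → 01100001111 = 783 (signed)
Subtract via negate-and-add: invert 01100001111 + 1 = 10011110001 (i.e. -783).
  10010001100
+ 10011110001
= 00101111101  (discard carry-out 1)
Result 00101111101: MSB = 0 → value 381.
Both addends (after negating the subtrahend) are negative but the stored result is non-negative: signed overflow. The true value -884 − 783 = -1667 lies outside [-1024, 1023].

381; overflow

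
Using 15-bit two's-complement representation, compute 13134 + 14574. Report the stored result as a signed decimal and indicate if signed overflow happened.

-5060; overflow

13134 → 011001101001110
14574 → 011100011101110
  011001101001110
+ 011100011101110
= 110110000111100
Result 110110000111100: MSB = 1 → 27708 − 32768 = -5060.
Both addends are non-negative but the stored result is negative: signed overflow. The true value 13134 + 14574 = 27708 lies outside [-16384, 16383].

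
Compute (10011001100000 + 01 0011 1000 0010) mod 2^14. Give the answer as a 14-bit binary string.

  10011001100000
+ 01001110000010
= 11100111100010

11100111100010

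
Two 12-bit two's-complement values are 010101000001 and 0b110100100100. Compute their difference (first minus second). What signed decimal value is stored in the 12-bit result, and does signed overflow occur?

-2019; overflow

010101000001 = 1345 (signed)
0b110100100100 → 110100100100 = -732 (signed)
Subtract via negate-and-add: invert 110100100100 + 1 = 001011011100 (i.e. 732).
  010101000001
+ 001011011100
= 100000011101
Result 100000011101: MSB = 1 → 2077 − 4096 = -2019.
Both addends (after negating the subtrahend) are non-negative but the stored result is negative: signed overflow. The true value 1345 − (-732) = 2077 lies outside [-2048, 2047].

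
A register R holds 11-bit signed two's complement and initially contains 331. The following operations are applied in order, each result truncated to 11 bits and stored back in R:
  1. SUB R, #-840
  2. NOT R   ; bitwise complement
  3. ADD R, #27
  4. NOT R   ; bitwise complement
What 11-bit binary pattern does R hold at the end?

10001111000

Start: R = 331 = 00101001011.
R = 331 − (-840) = 1171; wraps to -877 = 10010010011
R = NOT 10010010011 = 01101101100 = 876
R = 876 + 27 = 903 = 01110000111
R = NOT 01110000111 = 10001111000 = -904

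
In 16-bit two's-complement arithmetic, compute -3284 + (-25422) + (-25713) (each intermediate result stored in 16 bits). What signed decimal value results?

-3284 + (-25422) = -28706 (1000111111011110)
-28706 + (-25713) = -54419 → wraps to 11117 (0010101101101101)

11117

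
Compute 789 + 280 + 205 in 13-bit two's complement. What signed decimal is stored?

789 + 280 = 1069 (0010000101101)
1069 + 205 = 1274 (0010011111010)

1274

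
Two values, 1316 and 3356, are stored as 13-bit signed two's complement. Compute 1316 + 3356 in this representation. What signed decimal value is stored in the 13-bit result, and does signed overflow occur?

-3520; overflow

1316 → 0010100100100
3356 → 0110100011100
  0010100100100
+ 0110100011100
= 1001001000000
Result 1001001000000: MSB = 1 → 4672 − 8192 = -3520.
Both addends are non-negative but the stored result is negative: signed overflow. The true value 1316 + 3356 = 4672 lies outside [-4096, 4095].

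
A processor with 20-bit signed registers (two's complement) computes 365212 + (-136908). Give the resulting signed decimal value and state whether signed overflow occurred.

228304; no overflow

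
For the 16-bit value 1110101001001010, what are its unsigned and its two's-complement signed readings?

unsigned = 59978, signed = -5558

Unsigned: 1110101001001010 = 59978.
Signed: MSB=1 → 59978 − 65536 = -5558.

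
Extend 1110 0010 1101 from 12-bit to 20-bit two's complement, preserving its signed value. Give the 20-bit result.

11111111111000101101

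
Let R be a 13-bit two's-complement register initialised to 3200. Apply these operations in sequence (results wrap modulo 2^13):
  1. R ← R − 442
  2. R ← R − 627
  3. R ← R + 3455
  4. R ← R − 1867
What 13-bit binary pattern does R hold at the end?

0111010000111

Start: R = 3200 = 0110010000000.
R = 3200 − 442 = 2758 = 0101011000110
R = 2758 − 627 = 2131 = 0100001010011
R = 2131 + 3455 = 5586; wraps to -2606 = 1010111010010
R = -2606 − 1867 = -4473; wraps to 3719 = 0111010000111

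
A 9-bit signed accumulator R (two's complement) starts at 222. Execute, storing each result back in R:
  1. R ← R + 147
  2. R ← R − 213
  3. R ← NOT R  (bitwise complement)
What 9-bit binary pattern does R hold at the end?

101100011

Start: R = 222 = 011011110.
R = 222 + 147 = 369; wraps to -143 = 101110001
R = -143 − 213 = -356; wraps to 156 = 010011100
R = NOT 010011100 = 101100011 = -157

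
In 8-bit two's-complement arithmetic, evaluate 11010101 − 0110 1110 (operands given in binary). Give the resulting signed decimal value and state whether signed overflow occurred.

11010101 = -43 (signed)
0110 1110 → 01101110 = 110 (signed)
Subtract via negate-and-add: invert 01101110 + 1 = 10010010 (i.e. -110).
  11010101
+ 10010010
= 01100111  (discard carry-out 1)
Result 01100111: MSB = 0 → value 103.
Both addends (after negating the subtrahend) are negative but the stored result is non-negative: signed overflow. The true value -43 − 110 = -153 lies outside [-128, 127].

103; overflow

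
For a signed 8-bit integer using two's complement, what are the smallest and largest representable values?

min = -128, max = 127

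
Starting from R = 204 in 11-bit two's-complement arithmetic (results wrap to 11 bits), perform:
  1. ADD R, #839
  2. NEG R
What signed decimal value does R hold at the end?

1005

Start: R = 204 = 00011001100.
R = 204 + 839 = 1043; wraps to -1005 = 10000010011
R = −(-1005) = 1005 = 01111101101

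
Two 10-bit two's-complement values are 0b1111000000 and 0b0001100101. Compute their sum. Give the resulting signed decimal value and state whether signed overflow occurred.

37; no overflow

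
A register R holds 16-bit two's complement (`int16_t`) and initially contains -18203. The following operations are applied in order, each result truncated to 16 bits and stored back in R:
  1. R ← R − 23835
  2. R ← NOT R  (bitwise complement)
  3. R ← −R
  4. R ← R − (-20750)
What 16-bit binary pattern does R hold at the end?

1010110011011001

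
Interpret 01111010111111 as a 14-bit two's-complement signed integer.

MSB is 0, so the value is non-negative: 01111010111111 = 7871.

7871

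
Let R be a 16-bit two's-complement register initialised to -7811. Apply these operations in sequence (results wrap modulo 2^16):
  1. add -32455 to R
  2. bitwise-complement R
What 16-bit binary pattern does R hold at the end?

1001110101001001

Start: R = -7811 = 1110000101111101.
R = -7811 + (-32455) = -40266; wraps to 25270 = 0110001010110110
R = NOT 0110001010110110 = 1001110101001001 = -25271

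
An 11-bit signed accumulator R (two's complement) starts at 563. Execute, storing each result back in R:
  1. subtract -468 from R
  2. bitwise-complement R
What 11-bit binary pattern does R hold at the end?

01111111000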